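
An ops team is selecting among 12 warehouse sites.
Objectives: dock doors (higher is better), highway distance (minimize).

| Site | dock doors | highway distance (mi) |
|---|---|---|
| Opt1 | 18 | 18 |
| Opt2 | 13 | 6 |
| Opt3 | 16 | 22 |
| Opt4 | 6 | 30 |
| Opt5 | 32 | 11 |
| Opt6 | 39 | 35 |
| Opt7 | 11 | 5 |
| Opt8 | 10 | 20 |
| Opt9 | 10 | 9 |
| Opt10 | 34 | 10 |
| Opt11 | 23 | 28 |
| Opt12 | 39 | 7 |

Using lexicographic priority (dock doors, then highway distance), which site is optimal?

First maximize dock doors: best is 39, kept {Opt6, Opt12}.
Then minimize highway distance: best is 7, kept {Opt12}.

Opt12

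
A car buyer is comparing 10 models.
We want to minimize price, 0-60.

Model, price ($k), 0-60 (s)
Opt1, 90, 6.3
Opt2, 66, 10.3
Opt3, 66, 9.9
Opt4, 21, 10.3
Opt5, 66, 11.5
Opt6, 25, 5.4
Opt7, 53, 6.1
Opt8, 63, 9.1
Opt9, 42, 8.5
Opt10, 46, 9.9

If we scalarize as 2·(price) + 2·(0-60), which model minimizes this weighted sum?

Opt1: 2·90 + 2·6.3 = 192.6
Opt2: 2·66 + 2·10.3 = 152.6
Opt3: 2·66 + 2·9.9 = 151.8
Opt4: 2·21 + 2·10.3 = 62.6
Opt5: 2·66 + 2·11.5 = 155.0
Opt6: 2·25 + 2·5.4 = 60.8
Opt7: 2·53 + 2·6.1 = 118.2
Opt8: 2·63 + 2·9.1 = 144.2
Opt9: 2·42 + 2·8.5 = 101.0
Opt10: 2·46 + 2·9.9 = 111.8
Lowest: Opt6 at 60.8.

Opt6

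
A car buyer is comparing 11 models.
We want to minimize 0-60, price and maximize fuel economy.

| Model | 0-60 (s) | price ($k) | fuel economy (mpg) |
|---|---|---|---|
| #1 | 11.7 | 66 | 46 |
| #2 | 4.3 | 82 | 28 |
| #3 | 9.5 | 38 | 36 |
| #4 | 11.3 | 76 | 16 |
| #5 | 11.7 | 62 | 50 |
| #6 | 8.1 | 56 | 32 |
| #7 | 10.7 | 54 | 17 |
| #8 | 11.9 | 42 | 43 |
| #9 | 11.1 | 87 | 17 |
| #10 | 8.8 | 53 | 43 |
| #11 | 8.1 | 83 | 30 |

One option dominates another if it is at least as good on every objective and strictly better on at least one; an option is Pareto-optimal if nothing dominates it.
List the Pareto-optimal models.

#1: dominated by #5 (0-60 11.7≤11.7, price 62≤66, fuel economy 50≥46).
#2: not dominated (best 0-60).
#3: not dominated (best price).
#4: dominated by #3 (0-60 9.5≤11.3, price 38≤76, fuel economy 36≥16).
#5: not dominated (best fuel economy).
#6: not dominated.
#7: dominated by #3 (0-60 9.5≤10.7, price 38≤54, fuel economy 36≥17).
#8: not dominated.
#9: dominated by #2 (0-60 4.3≤11.1, price 82≤87, fuel economy 28≥17).
#10: not dominated.
#11: dominated by #6 (0-60 8.1≤8.1, price 56≤83, fuel economy 32≥30).

#2, #3, #5, #6, #8, #10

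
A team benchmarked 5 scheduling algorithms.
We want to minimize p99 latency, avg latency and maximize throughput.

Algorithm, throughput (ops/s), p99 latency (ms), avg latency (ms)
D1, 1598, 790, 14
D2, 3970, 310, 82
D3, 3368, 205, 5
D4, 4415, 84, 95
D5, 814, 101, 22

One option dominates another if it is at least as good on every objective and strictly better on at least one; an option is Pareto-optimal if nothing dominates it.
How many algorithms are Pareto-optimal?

4

D1: dominated by D3 (throughput 3368≥1598, p99 latency 205≤790, avg latency 5≤14).
D2: not dominated.
D3: not dominated (best avg latency).
D4: not dominated (best throughput).
D5: not dominated.
Pareto-optimal: D2, D3, D4, D5 → 4.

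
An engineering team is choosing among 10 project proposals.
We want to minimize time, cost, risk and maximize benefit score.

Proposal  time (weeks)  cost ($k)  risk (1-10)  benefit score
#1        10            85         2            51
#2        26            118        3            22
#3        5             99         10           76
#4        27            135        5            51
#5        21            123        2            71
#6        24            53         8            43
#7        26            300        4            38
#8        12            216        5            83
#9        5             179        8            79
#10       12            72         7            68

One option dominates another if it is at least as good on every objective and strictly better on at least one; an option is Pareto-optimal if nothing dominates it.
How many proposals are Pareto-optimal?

7

#1: not dominated.
#2: dominated by #1 (time 10≤26, cost 85≤118, risk 2≤3, benefit score 51≥22).
#3: not dominated.
#4: dominated by #1 (time 10≤27, cost 85≤135, risk 2≤5, benefit score 51≥51).
#5: not dominated.
#6: not dominated (best cost).
#7: dominated by #1 (time 10≤26, cost 85≤300, risk 2≤4, benefit score 51≥38).
#8: not dominated (best benefit score).
#9: not dominated.
#10: not dominated.
Pareto-optimal: #1, #3, #5, #6, #8, #9, #10 → 7.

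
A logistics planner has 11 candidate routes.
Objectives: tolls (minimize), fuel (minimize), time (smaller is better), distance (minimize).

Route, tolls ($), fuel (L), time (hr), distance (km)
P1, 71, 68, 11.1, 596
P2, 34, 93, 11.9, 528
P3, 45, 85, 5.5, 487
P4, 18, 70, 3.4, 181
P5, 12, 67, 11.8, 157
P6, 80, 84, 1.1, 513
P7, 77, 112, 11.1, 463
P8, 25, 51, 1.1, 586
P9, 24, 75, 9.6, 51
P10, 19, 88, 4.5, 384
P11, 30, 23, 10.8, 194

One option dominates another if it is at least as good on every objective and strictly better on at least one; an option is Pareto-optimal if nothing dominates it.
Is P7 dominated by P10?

P10 vs P7: tolls 19≤77, fuel 88≤112, time 4.5≤11.1, distance 384≤463 — P10 is at least as good on every objective with at least one strict improvement.

Yes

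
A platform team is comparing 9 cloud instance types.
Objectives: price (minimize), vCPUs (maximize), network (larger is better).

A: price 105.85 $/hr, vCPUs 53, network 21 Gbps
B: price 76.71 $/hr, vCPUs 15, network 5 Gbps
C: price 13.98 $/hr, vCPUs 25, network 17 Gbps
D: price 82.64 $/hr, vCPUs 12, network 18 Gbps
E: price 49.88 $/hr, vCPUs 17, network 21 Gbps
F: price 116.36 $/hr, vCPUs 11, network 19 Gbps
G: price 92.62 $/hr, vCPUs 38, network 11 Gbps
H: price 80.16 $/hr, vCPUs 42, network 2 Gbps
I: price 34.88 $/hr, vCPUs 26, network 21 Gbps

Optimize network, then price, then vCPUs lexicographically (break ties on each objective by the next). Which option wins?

I

First maximize network: best is 21, kept {A, E, I}.
Then minimize price: best is 34.88, kept {I}.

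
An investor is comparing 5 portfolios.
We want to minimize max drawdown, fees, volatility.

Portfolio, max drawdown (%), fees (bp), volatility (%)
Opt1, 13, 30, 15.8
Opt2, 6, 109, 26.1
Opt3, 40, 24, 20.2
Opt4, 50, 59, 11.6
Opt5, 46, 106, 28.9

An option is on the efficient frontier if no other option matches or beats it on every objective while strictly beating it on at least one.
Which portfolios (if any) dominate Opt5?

Opt1: max drawdown 13≤46, fees 30≤106, volatility 15.8≤28.9 — dominates Opt5.
Opt3: max drawdown 40≤46, fees 24≤106, volatility 20.2≤28.9 — dominates Opt5.
Others (Opt2, Opt4) are each worse than Opt5 on at least one objective.

Opt1, Opt3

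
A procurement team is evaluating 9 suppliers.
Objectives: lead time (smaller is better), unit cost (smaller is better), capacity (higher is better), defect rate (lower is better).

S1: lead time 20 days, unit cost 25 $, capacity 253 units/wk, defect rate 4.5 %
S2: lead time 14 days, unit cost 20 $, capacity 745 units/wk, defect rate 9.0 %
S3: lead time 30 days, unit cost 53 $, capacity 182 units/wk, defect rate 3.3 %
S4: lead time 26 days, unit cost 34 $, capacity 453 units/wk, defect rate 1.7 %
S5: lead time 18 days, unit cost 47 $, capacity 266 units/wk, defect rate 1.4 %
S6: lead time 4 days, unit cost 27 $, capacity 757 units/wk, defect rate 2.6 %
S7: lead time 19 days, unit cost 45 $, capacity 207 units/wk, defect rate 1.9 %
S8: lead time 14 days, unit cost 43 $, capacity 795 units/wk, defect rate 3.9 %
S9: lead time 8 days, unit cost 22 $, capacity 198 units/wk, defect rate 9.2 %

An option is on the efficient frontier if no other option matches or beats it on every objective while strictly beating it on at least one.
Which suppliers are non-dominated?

S1, S2, S4, S5, S6, S7, S8, S9

S1: not dominated.
S2: not dominated (best unit cost).
S3: dominated by S4 (lead time 26≤30, unit cost 34≤53, capacity 453≥182, defect rate 1.7≤3.3).
S4: not dominated.
S5: not dominated (best defect rate).
S6: not dominated (best lead time).
S7: not dominated.
S8: not dominated (best capacity).
S9: not dominated.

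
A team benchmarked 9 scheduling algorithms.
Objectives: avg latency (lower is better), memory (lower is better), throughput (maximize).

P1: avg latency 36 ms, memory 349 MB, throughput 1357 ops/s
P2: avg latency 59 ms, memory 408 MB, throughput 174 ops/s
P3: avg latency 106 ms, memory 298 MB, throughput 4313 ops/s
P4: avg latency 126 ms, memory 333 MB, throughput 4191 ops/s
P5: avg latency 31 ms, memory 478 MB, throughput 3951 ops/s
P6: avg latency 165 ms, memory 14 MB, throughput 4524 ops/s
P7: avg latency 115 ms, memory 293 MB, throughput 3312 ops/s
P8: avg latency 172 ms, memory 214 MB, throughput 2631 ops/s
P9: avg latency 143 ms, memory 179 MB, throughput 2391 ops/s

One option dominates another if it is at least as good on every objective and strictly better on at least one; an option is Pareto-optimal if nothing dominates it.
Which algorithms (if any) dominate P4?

P3: avg latency 106≤126, memory 298≤333, throughput 4313≥4191 — dominates P4.
Others (P1, P2, P5, P6, P7, P8, P9) are each worse than P4 on at least one objective.

P3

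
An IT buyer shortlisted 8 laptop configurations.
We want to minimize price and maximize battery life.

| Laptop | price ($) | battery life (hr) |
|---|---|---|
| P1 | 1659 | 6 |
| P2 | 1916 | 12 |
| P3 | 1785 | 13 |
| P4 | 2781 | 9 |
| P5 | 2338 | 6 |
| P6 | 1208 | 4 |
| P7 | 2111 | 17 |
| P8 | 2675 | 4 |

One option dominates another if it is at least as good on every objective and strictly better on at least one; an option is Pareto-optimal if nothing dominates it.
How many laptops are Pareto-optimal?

P1: not dominated.
P2: dominated by P3 (price 1785≤1916, battery life 13≥12).
P3: not dominated.
P4: dominated by P2 (price 1916≤2781, battery life 12≥9).
P5: dominated by P1 (price 1659≤2338, battery life 6≥6).
P6: not dominated (best price).
P7: not dominated (best battery life).
P8: dominated by P1 (price 1659≤2675, battery life 6≥4).
Pareto-optimal: P1, P3, P6, P7 → 4.

4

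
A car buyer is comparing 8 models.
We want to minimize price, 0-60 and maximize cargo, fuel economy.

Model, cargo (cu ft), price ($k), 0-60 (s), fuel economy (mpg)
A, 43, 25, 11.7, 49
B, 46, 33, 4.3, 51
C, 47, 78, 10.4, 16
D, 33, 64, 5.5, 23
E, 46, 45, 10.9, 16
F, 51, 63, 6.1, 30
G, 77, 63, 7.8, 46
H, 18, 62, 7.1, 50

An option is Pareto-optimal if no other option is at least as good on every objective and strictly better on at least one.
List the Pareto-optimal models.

A, B, F, G

A: not dominated (best price).
B: not dominated (best 0-60).
C: dominated by F (cargo 51≥47, price 63≤78, 0-60 6.1≤10.4, fuel economy 30≥16).
D: dominated by B (cargo 46≥33, price 33≤64, 0-60 4.3≤5.5, fuel economy 51≥23).
E: dominated by B (cargo 46≥46, price 33≤45, 0-60 4.3≤10.9, fuel economy 51≥16).
F: not dominated.
G: not dominated (best cargo).
H: dominated by B (cargo 46≥18, price 33≤62, 0-60 4.3≤7.1, fuel economy 51≥50).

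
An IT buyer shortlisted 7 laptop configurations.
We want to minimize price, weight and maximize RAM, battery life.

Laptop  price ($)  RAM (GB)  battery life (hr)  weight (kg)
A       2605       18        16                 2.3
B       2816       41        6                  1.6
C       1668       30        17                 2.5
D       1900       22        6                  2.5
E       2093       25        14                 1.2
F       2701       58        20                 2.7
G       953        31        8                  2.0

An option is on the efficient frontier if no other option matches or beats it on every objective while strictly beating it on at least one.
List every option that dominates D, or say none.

C: price 1668≤1900, RAM 30≥22, battery life 17≥6, weight 2.5≤2.5 — dominates D.
G: price 953≤1900, RAM 31≥22, battery life 8≥6, weight 2.0≤2.5 — dominates D.
Others (A, B, E, F) are each worse than D on at least one objective.

C, G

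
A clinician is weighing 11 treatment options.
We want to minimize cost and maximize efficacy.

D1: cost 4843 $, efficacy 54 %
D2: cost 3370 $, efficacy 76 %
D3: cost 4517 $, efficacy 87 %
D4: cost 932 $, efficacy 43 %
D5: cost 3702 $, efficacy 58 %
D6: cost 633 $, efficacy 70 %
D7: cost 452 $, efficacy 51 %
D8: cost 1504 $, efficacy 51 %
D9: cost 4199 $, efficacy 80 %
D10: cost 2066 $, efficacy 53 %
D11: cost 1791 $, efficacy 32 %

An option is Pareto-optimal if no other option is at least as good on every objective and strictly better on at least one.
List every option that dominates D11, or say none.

D4: cost 932≤1791, efficacy 43≥32 — dominates D11.
D6: cost 633≤1791, efficacy 70≥32 — dominates D11.
D7: cost 452≤1791, efficacy 51≥32 — dominates D11.
D8: cost 1504≤1791, efficacy 51≥32 — dominates D11.
Others (D1, D2, D3, D5, D9, D10) are each worse than D11 on at least one objective.

D4, D6, D7, D8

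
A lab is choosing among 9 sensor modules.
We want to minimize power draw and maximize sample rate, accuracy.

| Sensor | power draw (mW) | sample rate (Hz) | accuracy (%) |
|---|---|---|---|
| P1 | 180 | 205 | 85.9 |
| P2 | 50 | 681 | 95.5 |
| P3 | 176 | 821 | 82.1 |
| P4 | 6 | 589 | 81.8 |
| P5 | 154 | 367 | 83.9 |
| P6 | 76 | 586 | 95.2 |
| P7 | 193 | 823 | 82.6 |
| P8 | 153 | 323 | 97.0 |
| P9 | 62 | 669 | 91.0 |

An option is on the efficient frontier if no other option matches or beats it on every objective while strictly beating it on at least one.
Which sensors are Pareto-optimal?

P1: dominated by P2 (power draw 50≤180, sample rate 681≥205, accuracy 95.5≥85.9).
P2: not dominated.
P3: not dominated.
P4: not dominated (best power draw).
P5: dominated by P2 (power draw 50≤154, sample rate 681≥367, accuracy 95.5≥83.9).
P6: dominated by P2 (power draw 50≤76, sample rate 681≥586, accuracy 95.5≥95.2).
P7: not dominated (best sample rate).
P8: not dominated (best accuracy).
P9: dominated by P2 (power draw 50≤62, sample rate 681≥669, accuracy 95.5≥91.0).

P2, P3, P4, P7, P8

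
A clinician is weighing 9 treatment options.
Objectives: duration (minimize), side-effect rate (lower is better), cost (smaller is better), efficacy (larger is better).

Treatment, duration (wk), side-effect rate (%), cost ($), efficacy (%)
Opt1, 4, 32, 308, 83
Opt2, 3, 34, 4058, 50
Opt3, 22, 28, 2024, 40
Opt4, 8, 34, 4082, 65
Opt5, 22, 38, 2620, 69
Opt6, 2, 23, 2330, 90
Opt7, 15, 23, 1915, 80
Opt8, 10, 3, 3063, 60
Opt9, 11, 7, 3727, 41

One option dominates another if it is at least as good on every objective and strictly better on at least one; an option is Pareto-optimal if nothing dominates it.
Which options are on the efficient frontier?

Opt1: not dominated (best cost).
Opt2: dominated by Opt6 (duration 2≤3, side-effect rate 23≤34, cost 2330≤4058, efficacy 90≥50).
Opt3: dominated by Opt7 (duration 15≤22, side-effect rate 23≤28, cost 1915≤2024, efficacy 80≥40).
Opt4: dominated by Opt1 (duration 4≤8, side-effect rate 32≤34, cost 308≤4082, efficacy 83≥65).
Opt5: dominated by Opt1 (duration 4≤22, side-effect rate 32≤38, cost 308≤2620, efficacy 83≥69).
Opt6: not dominated (best duration).
Opt7: not dominated.
Opt8: not dominated (best side-effect rate).
Opt9: dominated by Opt8 (duration 10≤11, side-effect rate 3≤7, cost 3063≤3727, efficacy 60≥41).

Opt1, Opt6, Opt7, Opt8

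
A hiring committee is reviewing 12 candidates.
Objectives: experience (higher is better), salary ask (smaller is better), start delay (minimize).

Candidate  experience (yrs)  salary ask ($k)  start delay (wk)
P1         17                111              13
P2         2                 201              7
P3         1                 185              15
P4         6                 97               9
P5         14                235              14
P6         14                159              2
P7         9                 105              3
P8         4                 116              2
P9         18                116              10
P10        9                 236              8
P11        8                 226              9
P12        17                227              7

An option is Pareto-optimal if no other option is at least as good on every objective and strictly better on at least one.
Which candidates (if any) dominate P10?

P6, P7, P12

P6: experience 14≥9, salary ask 159≤236, start delay 2≤8 — dominates P10.
P7: experience 9≥9, salary ask 105≤236, start delay 3≤8 — dominates P10.
P12: experience 17≥9, salary ask 227≤236, start delay 7≤8 — dominates P10.
Others (P1, P2, P3, P4, P5, P8, P9, P11) are each worse than P10 on at least one objective.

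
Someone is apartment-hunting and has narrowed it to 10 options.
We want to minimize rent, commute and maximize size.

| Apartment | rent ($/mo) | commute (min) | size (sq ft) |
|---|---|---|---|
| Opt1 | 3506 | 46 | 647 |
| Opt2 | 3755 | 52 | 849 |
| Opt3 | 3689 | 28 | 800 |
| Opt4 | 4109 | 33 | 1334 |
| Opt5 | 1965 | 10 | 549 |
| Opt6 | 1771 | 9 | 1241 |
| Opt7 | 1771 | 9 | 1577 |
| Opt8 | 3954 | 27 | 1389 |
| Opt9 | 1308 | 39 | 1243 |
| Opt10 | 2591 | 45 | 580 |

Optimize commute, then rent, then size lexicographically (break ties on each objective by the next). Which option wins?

First minimize commute: best is 9, kept {Opt6, Opt7}.
Then minimize rent: best is 1771, kept {Opt6, Opt7}.
Then maximize size: best is 1577, kept {Opt7}.

Opt7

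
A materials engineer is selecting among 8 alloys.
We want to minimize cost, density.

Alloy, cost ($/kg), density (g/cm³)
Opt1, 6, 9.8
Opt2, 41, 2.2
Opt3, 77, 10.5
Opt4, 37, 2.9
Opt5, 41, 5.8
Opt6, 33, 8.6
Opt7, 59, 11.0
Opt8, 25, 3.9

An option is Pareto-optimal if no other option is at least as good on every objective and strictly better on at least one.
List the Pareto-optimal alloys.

Opt1: not dominated (best cost).
Opt2: not dominated (best density).
Opt3: dominated by Opt1 (cost 6≤77, density 9.8≤10.5).
Opt4: not dominated.
Opt5: dominated by Opt2 (cost 41≤41, density 2.2≤5.8).
Opt6: dominated by Opt8 (cost 25≤33, density 3.9≤8.6).
Opt7: dominated by Opt1 (cost 6≤59, density 9.8≤11.0).
Opt8: not dominated.

Opt1, Opt2, Opt4, Opt8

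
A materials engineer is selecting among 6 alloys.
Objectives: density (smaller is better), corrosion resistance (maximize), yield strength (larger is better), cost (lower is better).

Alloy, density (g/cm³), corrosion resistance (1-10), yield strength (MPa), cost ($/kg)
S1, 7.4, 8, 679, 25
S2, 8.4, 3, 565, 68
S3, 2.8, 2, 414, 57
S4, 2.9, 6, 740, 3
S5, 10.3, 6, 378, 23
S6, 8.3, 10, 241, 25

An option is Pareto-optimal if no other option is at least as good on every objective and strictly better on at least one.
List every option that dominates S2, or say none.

S1: density 7.4≤8.4, corrosion resistance 8≥3, yield strength 679≥565, cost 25≤68 — dominates S2.
S4: density 2.9≤8.4, corrosion resistance 6≥3, yield strength 740≥565, cost 3≤68 — dominates S2.
Others (S3, S5, S6) are each worse than S2 on at least one objective.

S1, S4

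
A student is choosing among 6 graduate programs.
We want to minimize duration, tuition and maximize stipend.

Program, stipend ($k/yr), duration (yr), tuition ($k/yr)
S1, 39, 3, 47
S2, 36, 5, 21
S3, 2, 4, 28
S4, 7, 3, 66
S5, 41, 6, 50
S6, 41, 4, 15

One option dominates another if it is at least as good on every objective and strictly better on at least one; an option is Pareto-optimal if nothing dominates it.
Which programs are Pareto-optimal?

S1: not dominated.
S2: dominated by S6 (stipend 41≥36, duration 4≤5, tuition 15≤21).
S3: dominated by S6 (stipend 41≥2, duration 4≤4, tuition 15≤28).
S4: dominated by S1 (stipend 39≥7, duration 3≤3, tuition 47≤66).
S5: dominated by S6 (stipend 41≥41, duration 4≤6, tuition 15≤50).
S6: not dominated (best tuition).

S1, S6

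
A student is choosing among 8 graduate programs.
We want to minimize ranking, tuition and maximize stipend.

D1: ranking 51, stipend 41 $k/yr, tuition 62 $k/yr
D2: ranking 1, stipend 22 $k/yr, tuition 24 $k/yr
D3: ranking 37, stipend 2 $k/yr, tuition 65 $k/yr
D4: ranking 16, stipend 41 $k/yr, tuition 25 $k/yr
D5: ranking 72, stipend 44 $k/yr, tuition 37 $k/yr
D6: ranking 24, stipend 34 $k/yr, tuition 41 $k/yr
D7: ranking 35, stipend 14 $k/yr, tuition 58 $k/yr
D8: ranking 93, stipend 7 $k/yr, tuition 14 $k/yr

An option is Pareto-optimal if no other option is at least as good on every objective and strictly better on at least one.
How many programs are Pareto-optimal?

D1: dominated by D4 (ranking 16≤51, stipend 41≥41, tuition 25≤62).
D2: not dominated (best ranking).
D3: dominated by D2 (ranking 1≤37, stipend 22≥2, tuition 24≤65).
D4: not dominated.
D5: not dominated (best stipend).
D6: dominated by D4 (ranking 16≤24, stipend 41≥34, tuition 25≤41).
D7: dominated by D2 (ranking 1≤35, stipend 22≥14, tuition 24≤58).
D8: not dominated (best tuition).
Pareto-optimal: D2, D4, D5, D8 → 4.

4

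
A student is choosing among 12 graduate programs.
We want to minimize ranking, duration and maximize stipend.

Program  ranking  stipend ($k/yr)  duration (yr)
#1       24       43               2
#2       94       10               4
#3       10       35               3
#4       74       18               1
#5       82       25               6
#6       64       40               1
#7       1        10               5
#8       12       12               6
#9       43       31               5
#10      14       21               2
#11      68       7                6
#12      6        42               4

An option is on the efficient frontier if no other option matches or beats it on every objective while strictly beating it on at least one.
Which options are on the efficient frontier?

#1, #3, #6, #7, #10, #12

#1: not dominated (best stipend).
#2: dominated by #1 (ranking 24≤94, stipend 43≥10, duration 2≤4).
#3: not dominated.
#4: dominated by #6 (ranking 64≤74, stipend 40≥18, duration 1≤1).
#5: dominated by #1 (ranking 24≤82, stipend 43≥25, duration 2≤6).
#6: not dominated.
#7: not dominated (best ranking).
#8: dominated by #3 (ranking 10≤12, stipend 35≥12, duration 3≤6).
#9: dominated by #1 (ranking 24≤43, stipend 43≥31, duration 2≤5).
#10: not dominated.
#11: dominated by #1 (ranking 24≤68, stipend 43≥7, duration 2≤6).
#12: not dominated.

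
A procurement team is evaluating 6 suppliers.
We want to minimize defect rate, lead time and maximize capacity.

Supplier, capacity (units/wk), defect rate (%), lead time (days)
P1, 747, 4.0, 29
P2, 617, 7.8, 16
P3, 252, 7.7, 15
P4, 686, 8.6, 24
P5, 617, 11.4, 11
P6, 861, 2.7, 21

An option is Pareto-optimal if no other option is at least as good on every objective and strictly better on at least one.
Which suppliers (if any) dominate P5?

P1: worse on lead time (29 vs 11).
P2: worse on lead time (16 vs 11).
P3: worse on capacity (252 vs 617).
P4: worse on lead time (24 vs 11).
P6: worse on lead time (21 vs 11).
No option dominates P5.

none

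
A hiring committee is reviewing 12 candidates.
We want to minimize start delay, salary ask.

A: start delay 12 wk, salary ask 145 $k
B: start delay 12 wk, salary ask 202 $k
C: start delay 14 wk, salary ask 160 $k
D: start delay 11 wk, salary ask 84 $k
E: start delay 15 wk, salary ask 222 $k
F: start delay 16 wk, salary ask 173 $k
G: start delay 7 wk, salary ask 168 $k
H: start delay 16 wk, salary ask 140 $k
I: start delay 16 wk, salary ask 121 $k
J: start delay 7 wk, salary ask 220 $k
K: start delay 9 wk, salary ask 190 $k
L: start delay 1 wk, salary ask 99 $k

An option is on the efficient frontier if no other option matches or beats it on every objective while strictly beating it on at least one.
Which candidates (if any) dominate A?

D: start delay 11≤12, salary ask 84≤145 — dominates A.
L: start delay 1≤12, salary ask 99≤145 — dominates A.
Others (B, C, E, F, G, H, I, J, K) are each worse than A on at least one objective.

D, L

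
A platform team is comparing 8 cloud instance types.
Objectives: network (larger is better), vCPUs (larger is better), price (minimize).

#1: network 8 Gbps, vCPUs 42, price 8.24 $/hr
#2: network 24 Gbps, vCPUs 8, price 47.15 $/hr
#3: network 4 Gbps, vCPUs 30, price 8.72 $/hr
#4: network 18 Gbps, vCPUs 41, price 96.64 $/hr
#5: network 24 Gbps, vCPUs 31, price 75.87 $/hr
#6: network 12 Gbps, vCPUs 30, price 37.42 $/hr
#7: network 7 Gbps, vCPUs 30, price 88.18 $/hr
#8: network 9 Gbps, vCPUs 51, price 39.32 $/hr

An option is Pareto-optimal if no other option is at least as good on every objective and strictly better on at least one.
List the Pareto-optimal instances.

#1, #2, #4, #5, #6, #8

#1: not dominated (best price).
#2: not dominated.
#3: dominated by #1 (network 8≥4, vCPUs 42≥30, price 8.24≤8.72).
#4: not dominated.
#5: not dominated.
#6: not dominated.
#7: dominated by #1 (network 8≥7, vCPUs 42≥30, price 8.24≤88.18).
#8: not dominated (best vCPUs).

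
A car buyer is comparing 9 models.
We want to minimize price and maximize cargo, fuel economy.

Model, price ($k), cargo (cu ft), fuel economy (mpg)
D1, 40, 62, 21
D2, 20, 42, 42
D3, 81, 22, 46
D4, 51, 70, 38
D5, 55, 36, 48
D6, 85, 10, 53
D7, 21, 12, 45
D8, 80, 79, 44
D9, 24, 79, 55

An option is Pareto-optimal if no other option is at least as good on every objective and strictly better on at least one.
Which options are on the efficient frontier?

D1: dominated by D9 (price 24≤40, cargo 79≥62, fuel economy 55≥21).
D2: not dominated (best price).
D3: dominated by D5 (price 55≤81, cargo 36≥22, fuel economy 48≥46).
D4: dominated by D9 (price 24≤51, cargo 79≥70, fuel economy 55≥38).
D5: dominated by D9 (price 24≤55, cargo 79≥36, fuel economy 55≥48).
D6: dominated by D9 (price 24≤85, cargo 79≥10, fuel economy 55≥53).
D7: not dominated.
D8: dominated by D9 (price 24≤80, cargo 79≥79, fuel economy 55≥44).
D9: not dominated (best fuel economy).

D2, D7, D9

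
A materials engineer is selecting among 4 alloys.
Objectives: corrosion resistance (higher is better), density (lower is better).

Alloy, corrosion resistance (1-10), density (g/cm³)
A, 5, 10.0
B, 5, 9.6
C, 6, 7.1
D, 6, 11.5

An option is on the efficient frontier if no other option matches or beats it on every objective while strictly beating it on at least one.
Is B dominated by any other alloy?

Yes

C vs B: corrosion resistance 6≥5, density 7.1≤9.6 — C is at least as good on every objective and strictly better on at least one, so C dominates B.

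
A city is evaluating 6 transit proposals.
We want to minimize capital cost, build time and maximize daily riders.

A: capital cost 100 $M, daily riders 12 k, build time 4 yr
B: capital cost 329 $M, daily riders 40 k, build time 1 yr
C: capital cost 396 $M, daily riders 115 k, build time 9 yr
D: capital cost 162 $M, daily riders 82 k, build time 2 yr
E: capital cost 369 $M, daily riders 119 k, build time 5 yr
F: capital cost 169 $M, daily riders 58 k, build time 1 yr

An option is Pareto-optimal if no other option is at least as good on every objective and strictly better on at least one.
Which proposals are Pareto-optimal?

A: not dominated (best capital cost).
B: dominated by F (capital cost 169≤329, daily riders 58≥40, build time 1≤1).
C: dominated by E (capital cost 369≤396, daily riders 119≥115, build time 5≤9).
D: not dominated.
E: not dominated (best daily riders).
F: not dominated.

A, D, E, F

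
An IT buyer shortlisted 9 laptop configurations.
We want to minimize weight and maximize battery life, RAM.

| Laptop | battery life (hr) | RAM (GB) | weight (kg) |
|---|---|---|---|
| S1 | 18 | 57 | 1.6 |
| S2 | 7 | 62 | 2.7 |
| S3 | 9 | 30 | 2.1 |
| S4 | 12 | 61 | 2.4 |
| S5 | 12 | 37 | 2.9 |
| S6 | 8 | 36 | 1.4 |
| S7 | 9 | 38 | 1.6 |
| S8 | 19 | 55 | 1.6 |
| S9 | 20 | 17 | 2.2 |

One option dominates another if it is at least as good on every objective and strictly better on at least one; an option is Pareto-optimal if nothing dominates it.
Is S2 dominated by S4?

No

S4 vs S2: S4 is worse on RAM (61 vs 62), so it does not dominate S2.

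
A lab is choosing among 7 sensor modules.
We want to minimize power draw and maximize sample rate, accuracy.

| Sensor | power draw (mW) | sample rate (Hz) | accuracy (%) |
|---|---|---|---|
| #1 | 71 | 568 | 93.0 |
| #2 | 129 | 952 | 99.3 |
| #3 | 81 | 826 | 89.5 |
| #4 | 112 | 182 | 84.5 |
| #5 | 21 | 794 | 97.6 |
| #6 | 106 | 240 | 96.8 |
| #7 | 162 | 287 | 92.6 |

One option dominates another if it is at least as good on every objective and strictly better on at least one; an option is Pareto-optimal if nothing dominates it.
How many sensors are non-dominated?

3

#1: dominated by #5 (power draw 21≤71, sample rate 794≥568, accuracy 97.6≥93.0).
#2: not dominated (best sample rate).
#3: not dominated.
#4: dominated by #1 (power draw 71≤112, sample rate 568≥182, accuracy 93.0≥84.5).
#5: not dominated (best power draw).
#6: dominated by #5 (power draw 21≤106, sample rate 794≥240, accuracy 97.6≥96.8).
#7: dominated by #1 (power draw 71≤162, sample rate 568≥287, accuracy 93.0≥92.6).
Pareto-optimal: #2, #3, #5 → 3.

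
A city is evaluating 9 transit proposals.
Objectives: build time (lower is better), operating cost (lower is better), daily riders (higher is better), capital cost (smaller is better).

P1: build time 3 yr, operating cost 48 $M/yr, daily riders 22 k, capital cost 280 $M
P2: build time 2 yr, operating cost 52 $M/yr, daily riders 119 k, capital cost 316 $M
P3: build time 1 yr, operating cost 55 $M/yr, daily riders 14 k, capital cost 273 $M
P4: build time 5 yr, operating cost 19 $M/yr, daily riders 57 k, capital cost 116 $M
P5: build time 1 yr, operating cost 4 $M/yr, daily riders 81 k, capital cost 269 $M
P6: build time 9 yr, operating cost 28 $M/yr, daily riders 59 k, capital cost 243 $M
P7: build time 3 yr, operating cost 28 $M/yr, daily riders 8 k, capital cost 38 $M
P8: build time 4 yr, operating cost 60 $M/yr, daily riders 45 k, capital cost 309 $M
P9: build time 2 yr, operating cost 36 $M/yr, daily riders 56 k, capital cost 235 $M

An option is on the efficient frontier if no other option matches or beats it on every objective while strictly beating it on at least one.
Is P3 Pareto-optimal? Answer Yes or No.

P5 vs P3: build time 1≤1, operating cost 4≤55, daily riders 81≥14, capital cost 269≤273 — P5 is at least as good on every objective and strictly better on at least one, so P5 dominates P3.

No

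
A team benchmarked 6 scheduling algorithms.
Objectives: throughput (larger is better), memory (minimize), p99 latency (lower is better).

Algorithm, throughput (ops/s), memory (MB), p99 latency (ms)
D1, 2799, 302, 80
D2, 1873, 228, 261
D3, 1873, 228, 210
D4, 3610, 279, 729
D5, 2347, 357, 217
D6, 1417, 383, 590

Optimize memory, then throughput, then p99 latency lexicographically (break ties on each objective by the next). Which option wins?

First minimize memory: best is 228, kept {D2, D3}.
Then maximize throughput: best is 1873, kept {D2, D3}.
Then minimize p99 latency: best is 210, kept {D3}.

D3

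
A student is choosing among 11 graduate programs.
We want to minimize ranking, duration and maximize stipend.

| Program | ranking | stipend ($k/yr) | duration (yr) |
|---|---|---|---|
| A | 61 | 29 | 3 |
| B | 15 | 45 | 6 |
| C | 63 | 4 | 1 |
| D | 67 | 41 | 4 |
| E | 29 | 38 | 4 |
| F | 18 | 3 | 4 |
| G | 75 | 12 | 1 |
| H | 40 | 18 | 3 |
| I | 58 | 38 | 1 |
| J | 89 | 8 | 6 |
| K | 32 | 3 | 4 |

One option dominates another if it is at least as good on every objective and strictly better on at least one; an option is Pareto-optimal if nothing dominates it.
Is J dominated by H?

H vs J: ranking 40≤89, stipend 18≥8, duration 3≤6 — H is at least as good on every objective with at least one strict improvement.

Yes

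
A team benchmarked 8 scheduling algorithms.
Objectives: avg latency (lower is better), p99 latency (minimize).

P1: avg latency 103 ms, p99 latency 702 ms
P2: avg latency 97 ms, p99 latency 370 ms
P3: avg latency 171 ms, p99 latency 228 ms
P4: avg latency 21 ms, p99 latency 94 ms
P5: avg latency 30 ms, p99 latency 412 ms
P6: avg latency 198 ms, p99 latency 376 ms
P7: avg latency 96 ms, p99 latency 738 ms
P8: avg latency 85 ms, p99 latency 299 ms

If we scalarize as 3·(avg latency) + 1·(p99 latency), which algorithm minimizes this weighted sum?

P1: 3·103 + 1·702 = 1011
P2: 3·97 + 1·370 = 661
P3: 3·171 + 1·228 = 741
P4: 3·21 + 1·94 = 157
P5: 3·30 + 1·412 = 502
P6: 3·198 + 1·376 = 970
P7: 3·96 + 1·738 = 1026
P8: 3·85 + 1·299 = 554
Lowest: P4 at 157.

P4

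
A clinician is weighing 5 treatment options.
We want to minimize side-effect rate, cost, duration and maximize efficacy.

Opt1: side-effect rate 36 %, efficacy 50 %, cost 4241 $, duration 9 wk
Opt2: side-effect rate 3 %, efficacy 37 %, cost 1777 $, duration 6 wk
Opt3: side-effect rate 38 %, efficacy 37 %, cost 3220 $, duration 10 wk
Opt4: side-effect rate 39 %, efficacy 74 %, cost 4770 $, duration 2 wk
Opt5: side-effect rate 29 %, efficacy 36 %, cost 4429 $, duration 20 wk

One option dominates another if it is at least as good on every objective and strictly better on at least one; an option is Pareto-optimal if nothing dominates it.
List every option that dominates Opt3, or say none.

Opt2: side-effect rate 3≤38, efficacy 37≥37, cost 1777≤3220, duration 6≤10 — dominates Opt3.
Others (Opt1, Opt4, Opt5) are each worse than Opt3 on at least one objective.

Opt2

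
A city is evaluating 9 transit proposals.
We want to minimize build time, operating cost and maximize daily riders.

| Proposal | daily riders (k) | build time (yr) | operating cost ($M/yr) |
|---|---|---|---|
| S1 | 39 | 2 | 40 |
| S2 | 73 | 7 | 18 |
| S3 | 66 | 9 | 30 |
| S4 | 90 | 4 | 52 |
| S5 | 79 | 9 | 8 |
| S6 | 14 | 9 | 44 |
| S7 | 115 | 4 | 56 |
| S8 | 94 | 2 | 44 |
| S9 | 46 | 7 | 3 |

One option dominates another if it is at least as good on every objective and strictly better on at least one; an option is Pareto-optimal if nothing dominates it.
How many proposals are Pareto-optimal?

S1: not dominated.
S2: not dominated.
S3: dominated by S2 (daily riders 73≥66, build time 7≤9, operating cost 18≤30).
S4: dominated by S8 (daily riders 94≥90, build time 2≤4, operating cost 44≤52).
S5: not dominated.
S6: dominated by S1 (daily riders 39≥14, build time 2≤9, operating cost 40≤44).
S7: not dominated (best daily riders).
S8: not dominated.
S9: not dominated (best operating cost).
Pareto-optimal: S1, S2, S5, S7, S8, S9 → 6.

6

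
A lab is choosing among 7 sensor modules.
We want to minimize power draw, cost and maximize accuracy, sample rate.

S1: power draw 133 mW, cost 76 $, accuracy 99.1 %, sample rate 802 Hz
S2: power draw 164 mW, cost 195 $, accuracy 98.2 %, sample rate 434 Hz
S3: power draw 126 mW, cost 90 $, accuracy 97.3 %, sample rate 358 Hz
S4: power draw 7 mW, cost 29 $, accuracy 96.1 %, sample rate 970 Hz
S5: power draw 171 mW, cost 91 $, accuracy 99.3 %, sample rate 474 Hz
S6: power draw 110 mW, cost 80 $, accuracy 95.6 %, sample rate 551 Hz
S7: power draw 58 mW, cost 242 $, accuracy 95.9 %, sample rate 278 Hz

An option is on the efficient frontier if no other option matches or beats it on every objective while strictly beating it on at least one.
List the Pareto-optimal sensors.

S1, S3, S4, S5

S1: not dominated.
S2: dominated by S1 (power draw 133≤164, cost 76≤195, accuracy 99.1≥98.2, sample rate 802≥434).
S3: not dominated.
S4: not dominated (best power draw).
S5: not dominated (best accuracy).
S6: dominated by S4 (power draw 7≤110, cost 29≤80, accuracy 96.1≥95.6, sample rate 970≥551).
S7: dominated by S4 (power draw 7≤58, cost 29≤242, accuracy 96.1≥95.9, sample rate 970≥278).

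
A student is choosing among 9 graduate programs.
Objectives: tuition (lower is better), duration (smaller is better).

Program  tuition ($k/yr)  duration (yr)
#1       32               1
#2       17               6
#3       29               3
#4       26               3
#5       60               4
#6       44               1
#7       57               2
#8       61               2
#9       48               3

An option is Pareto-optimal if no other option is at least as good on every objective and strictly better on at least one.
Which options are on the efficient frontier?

#1: not dominated.
#2: not dominated (best tuition).
#3: dominated by #4 (tuition 26≤29, duration 3≤3).
#4: not dominated.
#5: dominated by #1 (tuition 32≤60, duration 1≤4).
#6: dominated by #1 (tuition 32≤44, duration 1≤1).
#7: dominated by #1 (tuition 32≤57, duration 1≤2).
#8: dominated by #1 (tuition 32≤61, duration 1≤2).
#9: dominated by #1 (tuition 32≤48, duration 1≤3).

#1, #2, #4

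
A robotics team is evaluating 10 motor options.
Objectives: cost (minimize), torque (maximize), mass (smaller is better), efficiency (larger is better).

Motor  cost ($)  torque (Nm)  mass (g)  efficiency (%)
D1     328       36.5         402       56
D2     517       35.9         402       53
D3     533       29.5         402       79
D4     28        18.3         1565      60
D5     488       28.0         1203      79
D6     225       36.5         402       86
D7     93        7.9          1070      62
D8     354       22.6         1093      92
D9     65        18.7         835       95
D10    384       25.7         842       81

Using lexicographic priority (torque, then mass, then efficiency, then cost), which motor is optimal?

First maximize torque: best is 36.5, kept {D1, D6}.
Then minimize mass: best is 402, kept {D1, D6}.
Then maximize efficiency: best is 86, kept {D6}.

D6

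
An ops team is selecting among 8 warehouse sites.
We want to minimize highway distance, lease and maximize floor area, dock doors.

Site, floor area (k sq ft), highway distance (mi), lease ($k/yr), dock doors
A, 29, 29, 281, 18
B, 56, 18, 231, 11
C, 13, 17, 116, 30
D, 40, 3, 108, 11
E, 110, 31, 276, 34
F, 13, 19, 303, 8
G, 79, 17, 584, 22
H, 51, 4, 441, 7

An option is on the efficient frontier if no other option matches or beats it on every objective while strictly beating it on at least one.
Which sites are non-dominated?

A: not dominated.
B: not dominated.
C: not dominated.
D: not dominated (best highway distance).
E: not dominated (best floor area).
F: dominated by B (floor area 56≥13, highway distance 18≤19, lease 231≤303, dock doors 11≥8).
G: not dominated.
H: not dominated.

A, B, C, D, E, G, H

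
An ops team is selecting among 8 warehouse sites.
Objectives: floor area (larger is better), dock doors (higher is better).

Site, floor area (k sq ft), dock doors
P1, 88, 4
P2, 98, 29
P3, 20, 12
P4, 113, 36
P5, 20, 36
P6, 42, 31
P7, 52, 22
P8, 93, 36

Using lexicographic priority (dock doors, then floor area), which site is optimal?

P4

First maximize dock doors: best is 36, kept {P4, P5, P8}.
Then maximize floor area: best is 113, kept {P4}.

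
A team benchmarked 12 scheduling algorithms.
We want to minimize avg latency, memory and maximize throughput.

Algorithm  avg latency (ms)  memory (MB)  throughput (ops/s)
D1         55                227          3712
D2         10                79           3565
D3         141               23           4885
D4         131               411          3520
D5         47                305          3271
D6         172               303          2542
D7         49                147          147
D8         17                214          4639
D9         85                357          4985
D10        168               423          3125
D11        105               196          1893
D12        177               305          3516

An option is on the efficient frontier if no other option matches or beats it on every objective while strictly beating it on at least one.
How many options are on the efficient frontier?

4

D1: dominated by D8 (avg latency 17≤55, memory 214≤227, throughput 4639≥3712).
D2: not dominated (best avg latency).
D3: not dominated (best memory).
D4: dominated by D1 (avg latency 55≤131, memory 227≤411, throughput 3712≥3520).
D5: dominated by D2 (avg latency 10≤47, memory 79≤305, throughput 3565≥3271).
D6: dominated by D1 (avg latency 55≤172, memory 227≤303, throughput 3712≥2542).
D7: dominated by D2 (avg latency 10≤49, memory 79≤147, throughput 3565≥147).
D8: not dominated.
D9: not dominated (best throughput).
D10: dominated by D1 (avg latency 55≤168, memory 227≤423, throughput 3712≥3125).
D11: dominated by D2 (avg latency 10≤105, memory 79≤196, throughput 3565≥1893).
D12: dominated by D1 (avg latency 55≤177, memory 227≤305, throughput 3712≥3516).
Pareto-optimal: D2, D3, D8, D9 → 4.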